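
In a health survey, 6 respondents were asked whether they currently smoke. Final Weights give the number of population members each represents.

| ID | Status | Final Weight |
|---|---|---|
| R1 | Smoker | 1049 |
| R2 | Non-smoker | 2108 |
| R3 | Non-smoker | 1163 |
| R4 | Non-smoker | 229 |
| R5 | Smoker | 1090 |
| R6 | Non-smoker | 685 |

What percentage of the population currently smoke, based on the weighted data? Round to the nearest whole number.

34

Sum of weights for 'Smoker' = 1049 + 1090 = 2139
Total weight = 1049 + 2108 + 1163 + 229 + 1090 + 685 = 6324
Weighted proportion = 2139 / 6324 = 0.33823529 → 33.823529%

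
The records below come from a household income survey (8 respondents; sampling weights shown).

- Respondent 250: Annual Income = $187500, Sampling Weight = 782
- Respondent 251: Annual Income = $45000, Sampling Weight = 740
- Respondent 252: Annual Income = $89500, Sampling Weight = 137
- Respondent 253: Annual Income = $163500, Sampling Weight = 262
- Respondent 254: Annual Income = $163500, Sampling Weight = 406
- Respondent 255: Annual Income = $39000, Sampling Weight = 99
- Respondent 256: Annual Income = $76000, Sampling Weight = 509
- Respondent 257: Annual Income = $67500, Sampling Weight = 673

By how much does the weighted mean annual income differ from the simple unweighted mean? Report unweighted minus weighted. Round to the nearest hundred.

-4000

Unweighted sum = 187500 + 45000 + 89500 + 163500 + 163500 + 39000 + 76000 + 67500 = 831500
Unweighted mean = 831500 / 8 = 103937.5
Weighted sum = 187500×782 + 45000×740 + 89500×137 + 163500×262 + 163500×406 + 39000×99 + 76000×509 + 67500×673
  = 146625000 + 33300000 + 12261500 + 42837000 + 66381000 + 3861000 + 38684000 + 45427500 = 389377000
Sum of weights = 782 + 740 + 137 + 262 + 406 + 99 + 509 + 673 = 3608
Weighted mean = 389377000 / 3608 = 107920.45
Difference (unweighted minus weighted) = -3982.9545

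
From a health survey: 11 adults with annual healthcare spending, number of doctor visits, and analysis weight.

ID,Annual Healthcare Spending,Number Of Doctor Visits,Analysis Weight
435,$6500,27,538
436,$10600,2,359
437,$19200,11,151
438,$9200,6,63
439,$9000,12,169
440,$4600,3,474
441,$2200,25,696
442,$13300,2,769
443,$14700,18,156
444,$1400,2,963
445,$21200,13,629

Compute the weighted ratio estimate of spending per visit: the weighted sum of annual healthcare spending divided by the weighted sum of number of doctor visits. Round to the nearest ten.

Σ wᵢ·y = 6500×538 + 10600×359 + 19200×151 + 9200×63 + 9000×169 + 4600×474 + 2200×696 + 13300×769 + 14700×156 + 1400×963 + 21200×629
  = 3497000 + 3805400 + 2899200 + 579600 + 1521000 + 2180400 + 1531200 + 10227700 + 2293200 + 1348200 + 13334800 = 43217700
Σ wᵢ·x = 27×538 + 2×359 + 11×151 + 6×63 + 12×169 + 3×474 + 25×696 + 2×769 + 18×156 + 2×963 + 13×629
  = 14526 + 718 + 1661 + 378 + 2028 + 1422 + 17400 + 1538 + 2808 + 1926 + 8177 = 52582
Ratio = 43217700 / 52582 = 821.91054

820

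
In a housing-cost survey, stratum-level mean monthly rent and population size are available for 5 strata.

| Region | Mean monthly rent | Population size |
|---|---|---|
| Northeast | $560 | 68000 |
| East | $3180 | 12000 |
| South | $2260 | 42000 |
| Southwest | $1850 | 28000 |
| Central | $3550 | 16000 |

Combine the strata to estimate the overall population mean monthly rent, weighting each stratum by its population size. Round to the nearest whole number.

Σ Nₕ·x̄ₕ = 560×68000 + 3180×12000 + 2260×42000 + 1850×28000 + 3550×16000
  = 38080000 + 38160000 + 94920000 + 51800000 + 56800000 = 279760000
Σ Nₕ = 68000 + 12000 + 42000 + 28000 + 16000 = 166000
Overall mean = 279760000 / 166000 = 1685.3012

1685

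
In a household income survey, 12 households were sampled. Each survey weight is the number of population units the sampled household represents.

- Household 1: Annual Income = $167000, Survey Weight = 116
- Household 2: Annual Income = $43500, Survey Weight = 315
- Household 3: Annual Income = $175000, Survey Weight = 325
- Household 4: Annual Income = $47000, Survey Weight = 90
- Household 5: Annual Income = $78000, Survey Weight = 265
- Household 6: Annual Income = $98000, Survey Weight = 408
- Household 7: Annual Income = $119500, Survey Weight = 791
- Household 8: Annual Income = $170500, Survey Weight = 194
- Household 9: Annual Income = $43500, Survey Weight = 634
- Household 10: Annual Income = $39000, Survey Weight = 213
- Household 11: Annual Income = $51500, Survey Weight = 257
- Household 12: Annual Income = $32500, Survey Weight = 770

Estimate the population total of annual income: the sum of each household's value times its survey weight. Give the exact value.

356581500

Weighted total = 167000×116 + 43500×315 + 175000×325 + 47000×90 + 78000×265 + 98000×408 + 119500×791 + 170500×194 + 43500×634 + 39000×213 + 51500×257 + 32500×770
  = 356581500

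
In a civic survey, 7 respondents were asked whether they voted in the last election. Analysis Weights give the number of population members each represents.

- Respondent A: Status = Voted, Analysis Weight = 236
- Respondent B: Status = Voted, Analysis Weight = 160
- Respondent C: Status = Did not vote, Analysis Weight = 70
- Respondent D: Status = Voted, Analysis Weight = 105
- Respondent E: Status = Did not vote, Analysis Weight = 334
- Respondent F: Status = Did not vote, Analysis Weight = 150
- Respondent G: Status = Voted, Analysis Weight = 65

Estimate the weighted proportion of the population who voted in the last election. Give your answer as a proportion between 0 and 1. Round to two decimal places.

Sum of weights for 'Voted' = 236 + 160 + 105 + 65 = 566
Total weight = 236 + 160 + 70 + 105 + 334 + 150 + 65 = 1120
Weighted proportion = 566 / 1120 = 0.50535714

0.51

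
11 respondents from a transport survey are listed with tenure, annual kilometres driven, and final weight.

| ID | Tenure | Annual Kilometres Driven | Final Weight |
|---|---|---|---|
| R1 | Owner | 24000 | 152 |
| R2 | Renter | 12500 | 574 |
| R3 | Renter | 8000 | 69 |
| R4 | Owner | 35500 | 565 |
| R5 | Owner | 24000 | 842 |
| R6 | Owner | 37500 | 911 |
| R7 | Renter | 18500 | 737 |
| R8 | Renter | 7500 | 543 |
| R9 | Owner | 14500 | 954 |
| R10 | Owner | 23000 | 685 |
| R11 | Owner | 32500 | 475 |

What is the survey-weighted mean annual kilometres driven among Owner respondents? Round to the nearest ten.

26850

Owner rows: R1, R4, R5, R6, R9, R10, R11
Weighted sum = 24000×152 + 35500×565 + 24000×842 + 37500×911 + 14500×954 + 23000×685 + 32500×475
  = 123101500
Sum of weights = 152 + 565 + 842 + 911 + 954 + 685 + 475 = 4584
Weighted mean = 123101500 / 4584 = 26854.603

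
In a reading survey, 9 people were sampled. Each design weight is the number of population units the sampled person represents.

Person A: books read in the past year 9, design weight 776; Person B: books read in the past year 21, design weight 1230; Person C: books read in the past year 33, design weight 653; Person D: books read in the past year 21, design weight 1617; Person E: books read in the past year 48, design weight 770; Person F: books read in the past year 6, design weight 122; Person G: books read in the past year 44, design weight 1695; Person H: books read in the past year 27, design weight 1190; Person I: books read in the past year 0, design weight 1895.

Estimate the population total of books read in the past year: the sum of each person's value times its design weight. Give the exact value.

Weighted total = 9×776 + 21×1230 + 33×653 + 21×1617 + 48×770 + 6×122 + 44×1695 + 27×1190 + 0×1895
  = 6984 + 25830 + 21549 + 33957 + 36960 + 732 + 74580 + 32130 + 0 = 232722

232722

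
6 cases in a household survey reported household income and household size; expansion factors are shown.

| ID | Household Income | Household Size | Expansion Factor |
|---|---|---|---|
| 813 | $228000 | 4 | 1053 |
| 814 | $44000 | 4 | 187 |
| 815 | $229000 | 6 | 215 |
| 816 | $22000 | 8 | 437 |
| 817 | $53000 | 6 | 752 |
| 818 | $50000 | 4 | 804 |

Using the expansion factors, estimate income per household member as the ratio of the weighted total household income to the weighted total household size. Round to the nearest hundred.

Σ wᵢ·y = 228000×1053 + 44000×187 + 229000×215 + 22000×437 + 53000×752 + 50000×804
  = 240084000 + 8228000 + 49235000 + 9614000 + 39856000 + 40200000 = 387217000
Σ wᵢ·x = 17474
Ratio = 387217000 / 17474 = 22159.609

22200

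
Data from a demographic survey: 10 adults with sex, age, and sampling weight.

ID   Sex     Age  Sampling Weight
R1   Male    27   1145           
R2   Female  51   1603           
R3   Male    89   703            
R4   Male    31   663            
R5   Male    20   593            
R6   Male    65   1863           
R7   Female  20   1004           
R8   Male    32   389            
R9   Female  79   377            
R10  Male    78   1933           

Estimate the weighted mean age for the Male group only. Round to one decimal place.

Male rows: R1, R3, R4, R5, R6, R8, R10
Weighted sum = 27×1145 + 89×703 + 31×663 + 20×593 + 65×1863 + 32×389 + 78×1933
  = 410212
Sum of weights = 1145 + 703 + 663 + 593 + 1863 + 389 + 1933 = 7289
Weighted mean = 410212 / 7289 = 56.278227

56.3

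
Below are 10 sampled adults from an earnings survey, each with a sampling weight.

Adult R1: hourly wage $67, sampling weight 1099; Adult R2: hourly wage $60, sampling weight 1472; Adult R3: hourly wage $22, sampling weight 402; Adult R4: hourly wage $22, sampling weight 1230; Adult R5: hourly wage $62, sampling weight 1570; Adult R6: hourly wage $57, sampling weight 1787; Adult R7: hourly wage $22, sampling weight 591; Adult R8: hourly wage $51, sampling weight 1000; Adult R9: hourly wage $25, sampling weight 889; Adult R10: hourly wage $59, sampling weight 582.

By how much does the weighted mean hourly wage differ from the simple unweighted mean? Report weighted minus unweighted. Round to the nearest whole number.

4

Unweighted sum = 447
Unweighted mean = 447 / 10 = 44.7
Weighted sum = 67×1099 + 60×1472 + 22×402 + 22×1230 + 62×1570 + 57×1787 + 22×591 + 51×1000 + 25×889 + 59×582
  = 73633 + 88320 + 8844 + 27060 + 97340 + 101859 + 13002 + 51000 + 22225 + 34338 = 517621
Sum of weights = 1099 + 1472 + 402 + 1230 + 1570 + 1787 + 591 + 1000 + 889 + 582 = 10622
Weighted mean = 517621 / 10622 = 48.73103
Difference (weighted minus unweighted) = 4.0310299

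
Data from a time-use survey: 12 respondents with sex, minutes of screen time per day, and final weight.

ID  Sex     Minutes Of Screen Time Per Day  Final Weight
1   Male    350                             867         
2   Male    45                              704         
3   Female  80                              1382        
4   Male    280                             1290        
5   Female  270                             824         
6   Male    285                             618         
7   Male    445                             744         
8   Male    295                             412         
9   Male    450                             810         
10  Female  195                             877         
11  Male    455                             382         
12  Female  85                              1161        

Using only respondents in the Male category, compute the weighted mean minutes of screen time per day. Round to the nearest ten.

320

Male rows: 1, 2, 4, 6, 7, 8, 9, 11
Weighted sum = 350×867 + 45×704 + 280×1290 + 285×618 + 445×744 + 295×412 + 450×810 + 455×382
  = 303450 + 31680 + 361200 + 176130 + 331080 + 121540 + 364500 + 173810 = 1863390
Sum of weights = 867 + 704 + 1290 + 618 + 744 + 412 + 810 + 382 = 5827
Weighted mean = 1863390 / 5827 = 319.78548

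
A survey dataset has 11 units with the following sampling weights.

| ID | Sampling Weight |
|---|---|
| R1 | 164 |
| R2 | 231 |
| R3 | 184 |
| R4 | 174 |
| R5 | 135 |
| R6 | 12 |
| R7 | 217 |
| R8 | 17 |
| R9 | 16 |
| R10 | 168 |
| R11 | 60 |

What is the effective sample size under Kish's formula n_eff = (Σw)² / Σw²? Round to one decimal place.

7.8

Σ wᵢ = 164 + 231 + 184 + 174 + 135 + 12 + 217 + 17 + 16 + 168 + 60 = 1378
Σ wᵢ² = 242216
n_eff = 1378² / 242216 = 1898884 / 242216 = 7.8396307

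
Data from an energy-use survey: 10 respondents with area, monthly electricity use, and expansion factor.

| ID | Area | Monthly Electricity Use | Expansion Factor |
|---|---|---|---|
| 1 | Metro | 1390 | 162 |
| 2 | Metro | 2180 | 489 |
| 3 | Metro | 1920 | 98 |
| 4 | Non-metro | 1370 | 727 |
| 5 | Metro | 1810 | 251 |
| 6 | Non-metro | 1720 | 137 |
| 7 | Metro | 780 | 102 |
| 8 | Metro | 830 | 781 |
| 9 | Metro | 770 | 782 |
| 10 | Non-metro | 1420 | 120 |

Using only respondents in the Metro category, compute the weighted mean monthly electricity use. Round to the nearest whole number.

1225

Metro rows: 1, 2, 3, 5, 7, 8, 9
Weighted sum = 1390×162 + 2180×489 + 1920×98 + 1810×251 + 780×102 + 830×781 + 770×782
  = 225180 + 1066020 + 188160 + 454310 + 79560 + 648230 + 602140 = 3263600
Sum of weights = 2665
Weighted mean = 3263600 / 2665 = 1224.6154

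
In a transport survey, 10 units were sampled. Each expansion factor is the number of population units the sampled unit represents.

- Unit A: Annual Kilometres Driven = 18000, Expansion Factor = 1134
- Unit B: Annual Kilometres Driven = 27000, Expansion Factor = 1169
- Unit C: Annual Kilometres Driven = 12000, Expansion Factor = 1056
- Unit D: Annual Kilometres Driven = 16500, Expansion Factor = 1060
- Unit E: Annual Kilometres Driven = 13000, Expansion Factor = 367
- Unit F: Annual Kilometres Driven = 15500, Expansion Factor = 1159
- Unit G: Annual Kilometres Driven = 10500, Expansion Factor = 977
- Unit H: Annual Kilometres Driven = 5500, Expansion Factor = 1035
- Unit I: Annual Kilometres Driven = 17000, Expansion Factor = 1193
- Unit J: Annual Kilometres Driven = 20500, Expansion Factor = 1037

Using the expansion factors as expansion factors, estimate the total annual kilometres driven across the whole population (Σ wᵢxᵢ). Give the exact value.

162363000

Weighted total = 18000×1134 + 27000×1169 + 12000×1056 + 16500×1060 + 13000×367 + 15500×1159 + 10500×977 + 5500×1035 + 17000×1193 + 20500×1037
  = 20412000 + 31563000 + 12672000 + 17490000 + 4771000 + 17964500 + 10258500 + 5692500 + 20281000 + 21258500 = 162363000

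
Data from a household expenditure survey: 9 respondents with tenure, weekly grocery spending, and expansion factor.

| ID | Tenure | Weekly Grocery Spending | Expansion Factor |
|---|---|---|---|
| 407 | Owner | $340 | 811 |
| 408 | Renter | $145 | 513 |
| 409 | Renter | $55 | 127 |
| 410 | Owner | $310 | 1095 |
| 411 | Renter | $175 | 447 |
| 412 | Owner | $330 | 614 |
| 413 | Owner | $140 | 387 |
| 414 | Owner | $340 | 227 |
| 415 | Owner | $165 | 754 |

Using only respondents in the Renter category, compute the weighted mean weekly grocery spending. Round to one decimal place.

146.8

Renter rows: 408, 409, 411
Weighted sum = 145×513 + 55×127 + 175×447
  = 159595
Sum of weights = 513 + 127 + 447 = 1087
Weighted mean = 159595 / 1087 = 146.82153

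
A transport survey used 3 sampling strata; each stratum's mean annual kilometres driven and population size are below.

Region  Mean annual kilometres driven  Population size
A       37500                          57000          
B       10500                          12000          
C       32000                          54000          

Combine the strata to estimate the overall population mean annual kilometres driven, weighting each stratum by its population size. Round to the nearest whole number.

32451

Σ Nₕ·x̄ₕ = 37500×57000 + 10500×12000 + 32000×54000
  = 2137500000 + 126000000 + 1728000000 = 3991500000
Σ Nₕ = 57000 + 12000 + 54000 = 123000
Overall mean = 3991500000 / 123000 = 32451.22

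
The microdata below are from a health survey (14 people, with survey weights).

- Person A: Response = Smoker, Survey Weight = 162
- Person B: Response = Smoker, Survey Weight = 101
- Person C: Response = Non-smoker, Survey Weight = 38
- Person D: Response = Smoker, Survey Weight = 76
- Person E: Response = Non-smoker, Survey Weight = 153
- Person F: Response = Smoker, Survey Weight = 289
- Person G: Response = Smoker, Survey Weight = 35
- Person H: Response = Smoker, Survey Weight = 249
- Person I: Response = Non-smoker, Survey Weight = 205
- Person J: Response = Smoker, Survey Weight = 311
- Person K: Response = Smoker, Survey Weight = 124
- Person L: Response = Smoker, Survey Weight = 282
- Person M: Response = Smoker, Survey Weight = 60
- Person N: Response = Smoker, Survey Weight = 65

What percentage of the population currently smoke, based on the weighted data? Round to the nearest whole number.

82

Sum of weights for 'Smoker' = 162 + 101 + 76 + 289 + 35 + 249 + 311 + 124 + 282 + 60 + 65 = 1754
Total weight = 2150
Weighted proportion = 1754 / 2150 = 0.81581395 → 81.581395%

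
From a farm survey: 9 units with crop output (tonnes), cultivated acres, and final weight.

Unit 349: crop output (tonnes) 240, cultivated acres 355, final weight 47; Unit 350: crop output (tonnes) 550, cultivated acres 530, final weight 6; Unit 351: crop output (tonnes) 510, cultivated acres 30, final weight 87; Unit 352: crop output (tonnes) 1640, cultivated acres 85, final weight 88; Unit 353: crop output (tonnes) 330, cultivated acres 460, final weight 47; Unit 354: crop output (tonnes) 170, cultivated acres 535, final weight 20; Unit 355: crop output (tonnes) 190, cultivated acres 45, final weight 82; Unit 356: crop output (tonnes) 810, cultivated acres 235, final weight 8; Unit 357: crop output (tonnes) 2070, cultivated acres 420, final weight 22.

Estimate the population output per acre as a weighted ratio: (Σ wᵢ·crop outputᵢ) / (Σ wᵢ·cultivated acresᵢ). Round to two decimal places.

3.76

Σ wᵢ·y = 289780
Σ wᵢ·x = 355×47 + 530×6 + 30×87 + 85×88 + 460×47 + 535×20 + 45×82 + 235×8 + 420×22
  = 16685 + 3180 + 2610 + 7480 + 21620 + 10700 + 3690 + 1880 + 9240 = 77085
Ratio = 289780 / 77085 = 3.7592268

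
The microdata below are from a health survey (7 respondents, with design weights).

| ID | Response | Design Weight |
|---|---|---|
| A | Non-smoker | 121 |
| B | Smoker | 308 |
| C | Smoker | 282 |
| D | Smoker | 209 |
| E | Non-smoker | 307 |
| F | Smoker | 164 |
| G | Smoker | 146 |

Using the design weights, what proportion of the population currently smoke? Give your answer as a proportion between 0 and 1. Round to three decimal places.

Sum of weights for 'Smoker' = 308 + 282 + 209 + 164 + 146 = 1109
Total weight = 1537
Weighted proportion = 1109 / 1537 = 0.72153546

0.722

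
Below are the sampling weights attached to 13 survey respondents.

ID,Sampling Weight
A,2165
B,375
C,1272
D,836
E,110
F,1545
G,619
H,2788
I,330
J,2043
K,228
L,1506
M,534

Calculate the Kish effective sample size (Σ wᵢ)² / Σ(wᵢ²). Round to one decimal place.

8.4

Σ wᵢ = 14351
Σ wᵢ² = 24587885
n_eff = 14351² / 24587885 = 205951201 / 24587885 = 8.3761251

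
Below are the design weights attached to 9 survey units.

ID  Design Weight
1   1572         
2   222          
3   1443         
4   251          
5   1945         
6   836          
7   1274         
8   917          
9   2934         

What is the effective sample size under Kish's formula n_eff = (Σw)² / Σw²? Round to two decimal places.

Σ wᵢ = 1572 + 222 + 1443 + 251 + 1945 + 836 + 1274 + 917 + 2934 = 11394
Σ wᵢ² = 2471184 + 49284 + 2082249 + 63001 + 3783025 + 698896 + 1623076 + 840889 + 8608356 = 20219960
n_eff = 11394² / 20219960 = 129823236 / 20219960 = 6.4205486

6.42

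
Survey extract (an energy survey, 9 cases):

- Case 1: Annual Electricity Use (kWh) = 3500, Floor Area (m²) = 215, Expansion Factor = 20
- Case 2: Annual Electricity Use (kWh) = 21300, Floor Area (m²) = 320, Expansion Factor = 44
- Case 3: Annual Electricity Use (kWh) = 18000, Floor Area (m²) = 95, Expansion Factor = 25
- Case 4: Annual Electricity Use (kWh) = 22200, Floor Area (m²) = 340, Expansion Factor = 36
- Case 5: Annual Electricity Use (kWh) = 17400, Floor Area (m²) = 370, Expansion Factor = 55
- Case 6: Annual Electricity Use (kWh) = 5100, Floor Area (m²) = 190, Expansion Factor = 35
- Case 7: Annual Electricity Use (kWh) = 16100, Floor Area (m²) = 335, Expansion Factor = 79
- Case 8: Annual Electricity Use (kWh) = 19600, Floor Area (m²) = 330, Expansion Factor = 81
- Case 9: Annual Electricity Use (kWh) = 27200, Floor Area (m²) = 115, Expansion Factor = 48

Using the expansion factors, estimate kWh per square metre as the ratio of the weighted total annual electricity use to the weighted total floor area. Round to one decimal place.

Σ wᵢ·y = 3500×20 + 21300×44 + 18000×25 + 22200×36 + 17400×55 + 5100×35 + 16100×79 + 19600×81 + 27200×48
  = 7557000
Σ wᵢ·x = 118710
Ratio = 7557000 / 118710 = 63.659338

63.7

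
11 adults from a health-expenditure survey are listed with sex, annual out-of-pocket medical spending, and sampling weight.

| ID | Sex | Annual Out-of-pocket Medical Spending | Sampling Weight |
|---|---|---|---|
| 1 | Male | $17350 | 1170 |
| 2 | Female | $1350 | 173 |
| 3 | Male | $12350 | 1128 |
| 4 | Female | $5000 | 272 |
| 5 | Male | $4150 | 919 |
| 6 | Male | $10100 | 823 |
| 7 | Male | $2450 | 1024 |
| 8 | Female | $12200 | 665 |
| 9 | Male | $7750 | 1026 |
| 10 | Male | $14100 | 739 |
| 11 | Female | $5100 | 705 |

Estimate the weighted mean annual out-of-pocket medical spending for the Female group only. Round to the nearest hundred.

7300

Female rows: 2, 4, 8, 11
Weighted sum = 1350×173 + 5000×272 + 12200×665 + 5100×705
  = 233550 + 1360000 + 8113000 + 3595500 = 13302050
Sum of weights = 173 + 272 + 665 + 705 = 1815
Weighted mean = 13302050 / 1815 = 7328.9532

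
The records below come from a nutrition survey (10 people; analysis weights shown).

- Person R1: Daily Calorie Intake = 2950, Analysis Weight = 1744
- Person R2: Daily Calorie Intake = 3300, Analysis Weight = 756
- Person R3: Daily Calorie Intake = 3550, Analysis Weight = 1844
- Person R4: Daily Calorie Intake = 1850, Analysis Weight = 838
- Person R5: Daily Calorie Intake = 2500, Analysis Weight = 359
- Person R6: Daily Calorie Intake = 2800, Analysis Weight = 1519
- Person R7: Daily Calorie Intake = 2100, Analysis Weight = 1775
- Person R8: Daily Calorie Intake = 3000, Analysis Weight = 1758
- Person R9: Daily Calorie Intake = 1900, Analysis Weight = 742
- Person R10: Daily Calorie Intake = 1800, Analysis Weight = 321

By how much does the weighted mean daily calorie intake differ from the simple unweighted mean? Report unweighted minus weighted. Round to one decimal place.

Unweighted sum = 2950 + 3300 + 3550 + 1850 + 2500 + 2800 + 2100 + 3000 + 1900 + 1800 = 25750
Unweighted mean = 25750 / 10 = 2575
Weighted sum = 2950×1744 + 3300×756 + 3550×1844 + 1850×838 + 2500×359 + 2800×1519 + 2100×1775 + 3000×1758 + 1900×742 + 1800×321
  = 5144800 + 2494800 + 6546200 + 1550300 + 897500 + 4253200 + 3727500 + 5274000 + 1409800 + 577800 = 31875900
Sum of weights = 1744 + 756 + 1844 + 838 + 359 + 1519 + 1775 + 1758 + 742 + 321 = 11656
Weighted mean = 31875900 / 11656 = 2734.7203
Difference (unweighted minus weighted) = -159.72032

-159.7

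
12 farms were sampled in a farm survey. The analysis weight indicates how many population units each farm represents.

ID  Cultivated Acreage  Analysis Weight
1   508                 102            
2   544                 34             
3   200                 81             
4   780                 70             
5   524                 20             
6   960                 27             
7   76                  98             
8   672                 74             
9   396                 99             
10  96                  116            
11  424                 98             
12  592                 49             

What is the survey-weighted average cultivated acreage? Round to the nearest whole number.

Weighted sum = 508×102 + 544×34 + 200×81 + 780×70 + 524×20 + 960×27 + 76×98 + 672×74 + 396×99 + 96×116 + 424×98 + 592×49
  = 51816 + 18496 + 16200 + 54600 + 10480 + 25920 + 7448 + 49728 + 39204 + 11136 + 41552 + 29008 = 355588
Sum of weights = 102 + 34 + 81 + 70 + 20 + 27 + 98 + 74 + 99 + 116 + 98 + 49 = 868
Weighted mean = 355588 / 868 = 409.66359

410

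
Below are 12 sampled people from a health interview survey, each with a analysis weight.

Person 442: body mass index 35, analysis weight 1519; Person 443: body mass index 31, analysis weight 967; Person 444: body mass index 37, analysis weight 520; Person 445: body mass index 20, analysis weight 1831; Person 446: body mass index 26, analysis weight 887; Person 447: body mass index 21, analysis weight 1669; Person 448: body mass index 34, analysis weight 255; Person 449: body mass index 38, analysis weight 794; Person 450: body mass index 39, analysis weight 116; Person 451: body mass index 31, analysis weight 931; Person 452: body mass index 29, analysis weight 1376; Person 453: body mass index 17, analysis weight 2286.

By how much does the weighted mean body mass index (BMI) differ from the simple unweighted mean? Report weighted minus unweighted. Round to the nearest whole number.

-3

Unweighted sum = 35 + 31 + 37 + 20 + 26 + 21 + 34 + 38 + 39 + 31 + 29 + 17 = 358
Unweighted mean = 358 / 12 = 29.833333
Weighted sum = 35×1519 + 31×967 + 37×520 + 20×1831 + 26×887 + 21×1669 + 34×255 + 38×794 + 39×116 + 31×931 + 29×1376 + 17×2286
  = 348106
Sum of weights = 1519 + 967 + 520 + 1831 + 887 + 1669 + 255 + 794 + 116 + 931 + 1376 + 2286 = 13151
Weighted mean = 348106 / 13151 = 26.469926
Difference (weighted minus unweighted) = -3.3634071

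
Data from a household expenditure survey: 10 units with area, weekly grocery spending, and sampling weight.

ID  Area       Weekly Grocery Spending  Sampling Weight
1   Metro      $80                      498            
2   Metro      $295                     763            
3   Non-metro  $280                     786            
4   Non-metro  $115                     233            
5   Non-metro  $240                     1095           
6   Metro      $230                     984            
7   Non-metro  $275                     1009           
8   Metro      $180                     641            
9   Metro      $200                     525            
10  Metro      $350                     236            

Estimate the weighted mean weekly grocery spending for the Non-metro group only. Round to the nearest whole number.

Non-metro rows: 3, 4, 5, 7
Weighted sum = 787150
Sum of weights = 786 + 233 + 1095 + 1009 = 3123
Weighted mean = 787150 / 3123 = 252.04931

252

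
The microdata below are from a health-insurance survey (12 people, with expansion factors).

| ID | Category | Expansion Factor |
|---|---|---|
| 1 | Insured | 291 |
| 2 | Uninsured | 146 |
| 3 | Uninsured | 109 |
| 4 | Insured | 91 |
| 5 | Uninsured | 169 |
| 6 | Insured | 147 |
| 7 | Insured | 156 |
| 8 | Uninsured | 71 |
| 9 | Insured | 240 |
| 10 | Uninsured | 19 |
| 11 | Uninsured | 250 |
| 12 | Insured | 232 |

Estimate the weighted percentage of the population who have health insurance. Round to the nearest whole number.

Sum of weights for 'Insured' = 291 + 91 + 147 + 156 + 240 + 232 = 1157
Total weight = 1921
Weighted proportion = 1157 / 1921 = 0.60229047 → 60.229047%

60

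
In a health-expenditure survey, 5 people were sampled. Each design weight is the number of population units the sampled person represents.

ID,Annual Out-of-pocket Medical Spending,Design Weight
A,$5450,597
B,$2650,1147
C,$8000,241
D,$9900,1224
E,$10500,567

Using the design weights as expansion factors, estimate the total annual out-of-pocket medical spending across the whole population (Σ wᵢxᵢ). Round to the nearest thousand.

Weighted total = 5450×597 + 2650×1147 + 8000×241 + 9900×1224 + 10500×567
  = 3253650 + 3039550 + 1928000 + 12117600 + 5953500 = 26292300

26292000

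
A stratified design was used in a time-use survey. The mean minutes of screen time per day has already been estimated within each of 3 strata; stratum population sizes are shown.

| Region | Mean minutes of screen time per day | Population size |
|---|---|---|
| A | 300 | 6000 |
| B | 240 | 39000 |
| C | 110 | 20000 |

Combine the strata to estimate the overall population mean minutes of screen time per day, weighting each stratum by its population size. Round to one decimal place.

205.5

Σ Nₕ·x̄ₕ = 300×6000 + 240×39000 + 110×20000
  = 13360000
Σ Nₕ = 6000 + 39000 + 20000 = 65000
Overall mean = 13360000 / 65000 = 205.53846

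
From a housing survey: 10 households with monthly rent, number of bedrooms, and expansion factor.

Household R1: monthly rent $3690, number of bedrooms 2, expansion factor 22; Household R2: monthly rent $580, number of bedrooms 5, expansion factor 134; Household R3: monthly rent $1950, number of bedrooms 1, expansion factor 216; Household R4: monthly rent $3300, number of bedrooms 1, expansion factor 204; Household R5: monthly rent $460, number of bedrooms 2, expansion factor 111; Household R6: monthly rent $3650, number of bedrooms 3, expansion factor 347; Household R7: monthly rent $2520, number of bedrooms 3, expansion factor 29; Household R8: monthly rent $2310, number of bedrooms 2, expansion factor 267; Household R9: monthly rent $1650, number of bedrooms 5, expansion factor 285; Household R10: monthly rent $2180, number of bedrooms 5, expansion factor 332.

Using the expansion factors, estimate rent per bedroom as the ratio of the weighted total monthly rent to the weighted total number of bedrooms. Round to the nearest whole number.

Σ wᵢ·y = 3690×22 + 580×134 + 1950×216 + 3300×204 + 460×111 + 3650×347 + 2520×29 + 2310×267 + 1650×285 + 2180×332
  = 81180 + 77720 + 421200 + 673200 + 51060 + 1266550 + 73080 + 616770 + 470250 + 723760 = 4454770
Σ wᵢ·x = 2×22 + 5×134 + 1×216 + 1×204 + 2×111 + 3×347 + 3×29 + 2×267 + 5×285 + 5×332
  = 44 + 670 + 216 + 204 + 222 + 1041 + 87 + 534 + 1425 + 1660 = 6103
Ratio = 4454770 / 6103 = 729.93118

730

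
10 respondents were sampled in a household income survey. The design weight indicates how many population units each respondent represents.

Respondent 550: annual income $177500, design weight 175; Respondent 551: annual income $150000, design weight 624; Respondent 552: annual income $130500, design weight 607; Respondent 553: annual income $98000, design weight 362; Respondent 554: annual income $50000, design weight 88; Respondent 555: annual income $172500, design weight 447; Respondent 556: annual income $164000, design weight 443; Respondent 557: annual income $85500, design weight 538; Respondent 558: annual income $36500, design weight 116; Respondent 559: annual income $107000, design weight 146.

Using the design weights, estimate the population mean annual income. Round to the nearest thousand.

130000

Weighted sum = 177500×175 + 150000×624 + 130500×607 + 98000×362 + 50000×88 + 172500×447 + 164000×443 + 85500×538 + 36500×116 + 107000×146
  = 31062500 + 93600000 + 79213500 + 35476000 + 4400000 + 77107500 + 72652000 + 45999000 + 4234000 + 15622000 = 459366500
Sum of weights = 175 + 624 + 607 + 362 + 88 + 447 + 443 + 538 + 116 + 146 = 3546
Weighted mean = 459366500 / 3546 = 129544.98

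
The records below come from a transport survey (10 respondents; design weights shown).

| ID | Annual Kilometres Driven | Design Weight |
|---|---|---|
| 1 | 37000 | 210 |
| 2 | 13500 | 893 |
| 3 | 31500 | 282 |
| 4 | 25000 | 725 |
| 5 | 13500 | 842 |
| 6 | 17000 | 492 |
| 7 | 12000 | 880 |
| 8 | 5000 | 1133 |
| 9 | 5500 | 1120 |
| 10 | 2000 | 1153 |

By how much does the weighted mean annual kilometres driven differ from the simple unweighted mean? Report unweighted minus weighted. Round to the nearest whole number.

4395

Unweighted sum = 162000
Unweighted mean = 162000 / 10 = 16200
Weighted sum = 37000×210 + 13500×893 + 31500×282 + 25000×725 + 13500×842 + 17000×492 + 12000×880 + 5000×1133 + 5500×1120 + 2000×1153
  = 91255500
Sum of weights = 210 + 893 + 282 + 725 + 842 + 492 + 880 + 1133 + 1120 + 1153 = 7730
Weighted mean = 91255500 / 7730 = 11805.369
Difference (unweighted minus weighted) = 4394.6313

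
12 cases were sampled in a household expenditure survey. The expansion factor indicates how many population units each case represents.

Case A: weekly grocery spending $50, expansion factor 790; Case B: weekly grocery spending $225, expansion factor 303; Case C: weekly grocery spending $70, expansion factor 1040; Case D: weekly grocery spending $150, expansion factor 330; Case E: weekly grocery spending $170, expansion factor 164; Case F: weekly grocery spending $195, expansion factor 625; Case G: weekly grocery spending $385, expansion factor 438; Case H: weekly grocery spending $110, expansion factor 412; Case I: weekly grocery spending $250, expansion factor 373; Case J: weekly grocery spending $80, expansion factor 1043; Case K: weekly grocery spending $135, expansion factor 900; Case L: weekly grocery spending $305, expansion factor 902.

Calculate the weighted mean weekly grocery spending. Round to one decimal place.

Weighted sum = 50×790 + 225×303 + 70×1040 + 150×330 + 170×164 + 195×625 + 385×438 + 110×412 + 250×373 + 80×1043 + 135×900 + 305×902
  = 1166980
Sum of weights = 790 + 303 + 1040 + 330 + 164 + 625 + 438 + 412 + 373 + 1043 + 900 + 902 = 7320
Weighted mean = 1166980 / 7320 = 159.4235

159.4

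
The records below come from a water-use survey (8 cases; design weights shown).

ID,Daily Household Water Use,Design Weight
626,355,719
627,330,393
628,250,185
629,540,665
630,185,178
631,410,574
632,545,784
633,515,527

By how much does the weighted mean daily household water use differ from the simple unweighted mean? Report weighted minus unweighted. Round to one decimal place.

Unweighted sum = 3130
Unweighted mean = 3130 / 8 = 391.25
Weighted sum = 1757240
Sum of weights = 719 + 393 + 185 + 665 + 178 + 574 + 784 + 527 = 4025
Weighted mean = 1757240 / 4025 = 436.58137
Difference (weighted minus unweighted) = 45.331366

45.3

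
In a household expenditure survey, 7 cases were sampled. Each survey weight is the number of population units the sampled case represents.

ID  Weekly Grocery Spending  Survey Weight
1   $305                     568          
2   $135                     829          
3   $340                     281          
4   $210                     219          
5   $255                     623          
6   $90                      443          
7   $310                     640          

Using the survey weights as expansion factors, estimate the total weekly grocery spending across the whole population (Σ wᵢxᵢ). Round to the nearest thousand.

824000

Weighted total = 305×568 + 135×829 + 340×281 + 210×219 + 255×623 + 90×443 + 310×640
  = 173240 + 111915 + 95540 + 45990 + 158865 + 39870 + 198400 = 823820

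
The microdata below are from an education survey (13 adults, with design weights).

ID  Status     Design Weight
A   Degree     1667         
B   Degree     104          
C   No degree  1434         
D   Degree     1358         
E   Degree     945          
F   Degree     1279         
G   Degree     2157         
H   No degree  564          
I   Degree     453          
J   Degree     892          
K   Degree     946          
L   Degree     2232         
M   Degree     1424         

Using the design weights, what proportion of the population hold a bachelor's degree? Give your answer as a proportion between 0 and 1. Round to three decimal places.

Sum of weights for 'Degree' = 1667 + 104 + 1358 + 945 + 1279 + 2157 + 453 + 892 + 946 + 2232 + 1424 = 13457
Total weight = 15455
Weighted proportion = 13457 / 15455 = 0.87072145

0.871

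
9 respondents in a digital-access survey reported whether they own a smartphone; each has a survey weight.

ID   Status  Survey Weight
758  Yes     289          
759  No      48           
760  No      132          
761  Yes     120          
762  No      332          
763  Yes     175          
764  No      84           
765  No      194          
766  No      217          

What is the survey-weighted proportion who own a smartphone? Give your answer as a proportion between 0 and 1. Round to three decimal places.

Sum of weights for 'Yes' = 289 + 120 + 175 = 584
Total weight = 289 + 48 + 132 + 120 + 332 + 175 + 84 + 194 + 217 = 1591
Weighted proportion = 584 / 1591 = 0.36706474

0.367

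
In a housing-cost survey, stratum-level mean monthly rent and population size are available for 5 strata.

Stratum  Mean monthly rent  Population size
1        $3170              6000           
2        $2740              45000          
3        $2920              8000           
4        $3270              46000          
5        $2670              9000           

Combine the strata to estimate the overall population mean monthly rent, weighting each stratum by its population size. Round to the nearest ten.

Σ Nₕ·x̄ₕ = 3170×6000 + 2740×45000 + 2920×8000 + 3270×46000 + 2670×9000
  = 19020000 + 123300000 + 23360000 + 150420000 + 24030000 = 340130000
Σ Nₕ = 6000 + 45000 + 8000 + 46000 + 9000 = 114000
Overall mean = 340130000 / 114000 = 2983.5965

2980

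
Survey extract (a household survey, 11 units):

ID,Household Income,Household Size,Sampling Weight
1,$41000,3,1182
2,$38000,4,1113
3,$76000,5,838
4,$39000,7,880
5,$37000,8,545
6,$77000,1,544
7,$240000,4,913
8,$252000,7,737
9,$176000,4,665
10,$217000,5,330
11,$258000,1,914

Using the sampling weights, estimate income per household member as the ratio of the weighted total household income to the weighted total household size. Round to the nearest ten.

Σ wᵢ·y = 41000×1182 + 38000×1113 + 76000×838 + 39000×880 + 37000×545 + 77000×544 + 240000×913 + 252000×737 + 176000×665 + 217000×330 + 258000×914
  = 1080123000
Σ wᵢ·x = 3×1182 + 4×1113 + 5×838 + 7×880 + 8×545 + 1×544 + 4×913 + 7×737 + 4×665 + 5×330 + 1×914
  = 37287
Ratio = 1080123000 / 37287 = 28967.817

28970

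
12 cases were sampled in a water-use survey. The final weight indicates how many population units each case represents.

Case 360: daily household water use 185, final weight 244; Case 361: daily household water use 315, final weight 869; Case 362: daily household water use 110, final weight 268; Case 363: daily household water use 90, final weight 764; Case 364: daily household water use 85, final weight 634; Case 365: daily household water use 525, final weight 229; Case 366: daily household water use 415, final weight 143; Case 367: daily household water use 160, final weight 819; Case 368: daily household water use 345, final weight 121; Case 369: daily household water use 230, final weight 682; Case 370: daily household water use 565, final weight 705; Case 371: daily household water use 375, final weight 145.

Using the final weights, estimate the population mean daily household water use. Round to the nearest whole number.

255

Weighted sum = 185×244 + 315×869 + 110×268 + 90×764 + 85×634 + 525×229 + 415×143 + 160×819 + 345×121 + 230×682 + 565×705 + 375×145
  = 45140 + 273735 + 29480 + 68760 + 53890 + 120225 + 59345 + 131040 + 41745 + 156860 + 398325 + 54375 = 1432920
Sum of weights = 244 + 869 + 268 + 764 + 634 + 229 + 143 + 819 + 121 + 682 + 705 + 145 = 5623
Weighted mean = 1432920 / 5623 = 254.83194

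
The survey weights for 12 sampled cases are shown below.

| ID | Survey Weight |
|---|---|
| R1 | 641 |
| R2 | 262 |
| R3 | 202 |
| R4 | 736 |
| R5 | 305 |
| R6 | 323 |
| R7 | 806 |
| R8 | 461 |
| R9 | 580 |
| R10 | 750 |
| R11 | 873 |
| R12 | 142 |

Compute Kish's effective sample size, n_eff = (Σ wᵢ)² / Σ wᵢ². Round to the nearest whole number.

Σ wᵢ = 6081
Σ wᵢ² = 3802729
n_eff = 6081² / 3802729 = 36978561 / 3802729 = 9.7242167

10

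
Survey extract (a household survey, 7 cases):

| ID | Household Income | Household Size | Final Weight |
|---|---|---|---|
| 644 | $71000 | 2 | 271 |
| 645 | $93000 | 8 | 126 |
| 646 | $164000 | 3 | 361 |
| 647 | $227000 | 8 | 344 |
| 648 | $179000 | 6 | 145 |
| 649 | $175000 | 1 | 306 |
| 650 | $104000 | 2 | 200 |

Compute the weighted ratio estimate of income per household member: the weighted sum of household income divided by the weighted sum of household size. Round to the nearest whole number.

38580

Σ wᵢ·y = 71000×271 + 93000×126 + 164000×361 + 227000×344 + 179000×145 + 175000×306 + 104000×200
  = 19241000 + 11718000 + 59204000 + 78088000 + 25955000 + 53550000 + 20800000 = 268556000
Σ wᵢ·x = 2×271 + 8×126 + 3×361 + 8×344 + 6×145 + 1×306 + 2×200
  = 542 + 1008 + 1083 + 2752 + 870 + 306 + 400 = 6961
Ratio = 268556000 / 6961 = 38580.089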